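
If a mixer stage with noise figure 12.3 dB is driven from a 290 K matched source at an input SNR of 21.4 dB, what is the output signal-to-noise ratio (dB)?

9.1 dB

By definition F = SNR_in/SNR_out, so in dB: SNR_out = SNR_in − NF
SNR_out = 21.4 − 12.3 = 9.1 dB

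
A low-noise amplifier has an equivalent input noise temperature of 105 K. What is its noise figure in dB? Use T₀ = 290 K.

F = 1 + T_e/T₀ = 1 + 105/290 = 1.36207
NF = 10 log₁₀(1.36207) = 1.34 dB

1.34 dB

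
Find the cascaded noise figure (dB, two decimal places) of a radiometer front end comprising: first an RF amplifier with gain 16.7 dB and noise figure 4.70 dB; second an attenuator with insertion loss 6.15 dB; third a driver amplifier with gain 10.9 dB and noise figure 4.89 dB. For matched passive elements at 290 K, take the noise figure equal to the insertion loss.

5.05 dB

Convert to linear (a loss of L dB is a gain of −L dB): F_i = 10^(NF_i/10), G_i = 10^(G_i,dB/10)
  Stage 1: F_1 = 10^(4.70/10) = 2.951, G_1 = 10^(16.7/10) = 46.77
  Stage 2: F_2 = 10^(6.15/10) = 4.121, G_2 = 10^(−6.15/10) = 0.2427
  Stage 3: F_3 = 10^(4.89/10) = 3.083, G_3 = 10^(10.9/10) = 12.30
Friis cascade:
  F = 2.951 + (4.121 − 1)/46.77 + (3.083 − 1)/11.35 = 3.201
NF = 10 log₁₀(3.201) = 5.05 dB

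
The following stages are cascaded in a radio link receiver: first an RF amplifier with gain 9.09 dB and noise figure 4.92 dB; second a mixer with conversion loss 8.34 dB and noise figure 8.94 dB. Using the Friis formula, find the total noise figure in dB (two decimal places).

Convert to linear (a loss of L dB is a gain of −L dB): F_i = 10^(NF_i/10), G_i = 10^(G_i,dB/10)
  Stage 1: F_1 = 10^(4.92/10) = 3.105, G_1 = 10^(9.09/10) = 8.110
  Stage 2: F_2 = 10^(8.94/10) = 7.834, G_2 = 10^(−8.34/10) = 0.1466
Friis cascade:
  F = 3.105 + (7.834 − 1)/8.110 = 3.947
NF = 10 log₁₀(3.947) = 5.96 dB

5.96 dB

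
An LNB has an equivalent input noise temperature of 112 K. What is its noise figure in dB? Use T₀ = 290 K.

F = 1 + T_e/T₀ = 1 + 112/290 = 1.38621
NF = 10 log₁₀(1.38621) = 1.42 dB

1.42 dB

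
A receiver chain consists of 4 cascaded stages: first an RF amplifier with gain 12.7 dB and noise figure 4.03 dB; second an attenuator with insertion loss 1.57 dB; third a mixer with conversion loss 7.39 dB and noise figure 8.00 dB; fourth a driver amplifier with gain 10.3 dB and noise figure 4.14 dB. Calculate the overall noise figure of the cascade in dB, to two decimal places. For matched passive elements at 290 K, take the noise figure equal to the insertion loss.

5.61 dB

Convert to linear (a loss of L dB is a gain of −L dB): F_i = 10^(NF_i/10), G_i = 10^(G_i,dB/10)
  Stage 1: F_1 = 10^(4.03/10) = 2.529, G_1 = 10^(12.7/10) = 18.62
  Stage 2: F_2 = 10^(1.57/10) = 1.435, G_2 = 10^(−1.57/10) = 0.6966
  Stage 3: F_3 = 10^(8.00/10) = 6.310, G_3 = 10^(−7.39/10) = 0.1824
  Stage 4: F_4 = 10^(4.14/10) = 2.594, G_4 = 10^(10.3/10) = 10.72
Friis cascade:
  F = 2.529 + (1.435 − 1)/18.62 + (6.310 − 1)/12.97 + (2.594 − 1)/2.366 = 3.636
NF = 10 log₁₀(3.636) = 5.61 dB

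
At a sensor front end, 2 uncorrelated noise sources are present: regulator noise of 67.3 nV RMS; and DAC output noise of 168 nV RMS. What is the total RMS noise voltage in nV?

181 nV

Uncorrelated sources add in power (mean-square): V_tot = √(ΣV_i²)
V_tot = √[(6.73×10⁻⁸)² + (1.68×10⁻⁷)²] = 1.81×10⁻⁷ V = 181 nV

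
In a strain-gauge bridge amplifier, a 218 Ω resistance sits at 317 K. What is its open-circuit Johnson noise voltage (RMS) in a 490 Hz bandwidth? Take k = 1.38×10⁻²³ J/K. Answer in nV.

43.2 nV

V_n = √(4kTRB)
4kTRB = 4 × 1.38×10⁻²³ × 317 × 2.18×10² × 4.90×10² = 1.87×10⁻¹⁵ V²
V_n = √(1.87×10⁻¹⁵) = 4.32×10⁻⁸ V = 43.2 nV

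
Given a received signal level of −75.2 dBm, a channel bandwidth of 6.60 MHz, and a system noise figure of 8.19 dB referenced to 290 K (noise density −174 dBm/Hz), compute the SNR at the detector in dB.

22.4 dB

Noise floor: N = −174 + 10 log₁₀(B) + NF
10 log₁₀(6.60×10⁶) = 68.2 dB
N = −174 + 68.2 + 8.19 = −97.61 dBm
SNR = P_sig − N = −75.2 − (−97.61) = 22.41 dB → 22.4 dB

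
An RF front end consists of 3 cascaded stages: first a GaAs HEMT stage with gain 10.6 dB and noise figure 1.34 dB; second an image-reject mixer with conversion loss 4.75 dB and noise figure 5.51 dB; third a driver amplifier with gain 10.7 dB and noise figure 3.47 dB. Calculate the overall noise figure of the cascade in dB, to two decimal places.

2.79 dB

Convert to linear (a loss of L dB is a gain of −L dB): F_i = 10^(NF_i/10), G_i = 10^(G_i,dB/10)
  Stage 1: F_1 = 10^(1.34/10) = 1.361, G_1 = 10^(10.6/10) = 11.48
  Stage 2: F_2 = 10^(5.51/10) = 3.556, G_2 = 10^(−4.75/10) = 0.3350
  Stage 3: F_3 = 10^(3.47/10) = 2.223, G_3 = 10^(10.7/10) = 11.75
Friis cascade:
  F = 1.361 + (3.556 − 1)/11.48 + (2.223 − 1)/3.846 = 1.902
NF = 10 log₁₀(1.902) = 2.79 dB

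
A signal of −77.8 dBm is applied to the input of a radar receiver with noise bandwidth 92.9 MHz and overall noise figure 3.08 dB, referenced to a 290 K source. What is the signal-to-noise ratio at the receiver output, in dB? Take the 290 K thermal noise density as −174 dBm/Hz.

13.4 dB

Noise floor: N = −174 + 10 log₁₀(B) + NF
10 log₁₀(9.29×10⁷) = 79.68 dB
N = −174 + 79.68 + 3.08 = −91.24 dBm
SNR = P_sig − N = −77.8 − (−91.24) = 13.44 dB → 13.4 dB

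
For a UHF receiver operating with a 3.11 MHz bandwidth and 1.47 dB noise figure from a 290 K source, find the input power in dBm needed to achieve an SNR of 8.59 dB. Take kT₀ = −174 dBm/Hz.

−99.0 dBm

Sensitivity = −174 + 10 log₁₀(B) + NF + SNR_min
= −174 + 64.93 + 1.47 + 8.59
= −99.01 dBm → −99.0 dBm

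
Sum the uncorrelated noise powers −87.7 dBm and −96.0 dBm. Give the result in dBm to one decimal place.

−87.1 dBm

Convert to linear, add, convert back:
P₁ = 1.70×10⁻¹² W, P₂ = 2.51×10⁻¹³ W
P_tot = 1.95×10⁻¹² W → 10 log₁₀(P_tot / 10⁻³) = −87.1 dBm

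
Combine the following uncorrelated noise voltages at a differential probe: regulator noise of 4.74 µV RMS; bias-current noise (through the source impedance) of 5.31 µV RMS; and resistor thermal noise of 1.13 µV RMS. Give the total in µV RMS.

Uncorrelated sources add in power (mean-square): V_tot = √(ΣV_i²)
V_tot = √[(4.74×10⁻⁶)² + (5.31×10⁻⁶)² + (1.13×10⁻⁶)²] = 7.21×10⁻⁶ V = 7.21 µV

7.21 µV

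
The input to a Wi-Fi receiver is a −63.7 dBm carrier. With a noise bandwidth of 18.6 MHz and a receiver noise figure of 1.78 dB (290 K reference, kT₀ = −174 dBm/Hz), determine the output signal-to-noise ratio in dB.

35.8 dB

Noise floor: N = −174 + 10 log₁₀(B) + NF
10 log₁₀(1.86×10⁷) = 72.7 dB
N = −174 + 72.7 + 1.78 = −99.52 dBm
SNR = P_sig − N = −63.7 − (−99.52) = 35.82 dB → 35.8 dB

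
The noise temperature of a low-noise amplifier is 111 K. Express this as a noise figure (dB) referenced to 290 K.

F = 1 + T_e/T₀ = 1 + 111/290 = 1.38276
NF = 10 log₁₀(1.38276) = 1.41 dB

1.41 dB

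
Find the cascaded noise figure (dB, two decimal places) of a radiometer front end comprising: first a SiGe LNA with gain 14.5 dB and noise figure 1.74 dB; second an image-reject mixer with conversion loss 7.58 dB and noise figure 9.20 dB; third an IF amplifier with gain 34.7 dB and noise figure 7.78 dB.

4.42 dB

Convert to linear (a loss of L dB is a gain of −L dB): F_i = 10^(NF_i/10), G_i = 10^(G_i,dB/10)
  Stage 1: F_1 = 10^(1.74/10) = 1.493, G_1 = 10^(14.5/10) = 28.18
  Stage 2: F_2 = 10^(9.20/10) = 8.318, G_2 = 10^(−7.58/10) = 0.1746
  Stage 3: F_3 = 10^(7.78/10) = 5.998, G_3 = 10^(34.7/10) = 2951
Friis cascade:
  F = 1.493 + (8.318 − 1)/28.18 + (5.998 − 1)/4.920 = 2.768
NF = 10 log₁₀(2.768) = 4.42 dB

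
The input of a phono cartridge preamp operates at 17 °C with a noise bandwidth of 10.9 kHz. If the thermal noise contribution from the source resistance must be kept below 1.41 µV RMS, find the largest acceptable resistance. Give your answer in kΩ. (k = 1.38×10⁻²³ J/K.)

T = 17 °C + 273.15 = 290.15 K
Johnson–Nyquist: V_n = √(4kTRB) ⇒ R = V_n² / (4kTB)
4kTB = 4 × 1.38×10⁻²³ × 290.15 × 1.09×10⁴ = 1.75×10⁻¹⁶
R = (1.41×10⁻⁶)² / 1.75×10⁻¹⁶ = 1.14×10⁴ Ω = 11.4 kΩ

11.4 kΩ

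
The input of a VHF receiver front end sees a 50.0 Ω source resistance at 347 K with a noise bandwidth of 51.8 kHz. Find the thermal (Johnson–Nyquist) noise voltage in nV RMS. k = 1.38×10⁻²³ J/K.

223 nV

V_n = √(4kTRB)
4kTRB = 4 × 1.38×10⁻²³ × 347 × 5.00×10¹ × 5.18×10⁴ = 4.96×10⁻¹⁴ V²
V_n = √(4.96×10⁻¹⁴) = 2.23×10⁻⁷ V = 223 nV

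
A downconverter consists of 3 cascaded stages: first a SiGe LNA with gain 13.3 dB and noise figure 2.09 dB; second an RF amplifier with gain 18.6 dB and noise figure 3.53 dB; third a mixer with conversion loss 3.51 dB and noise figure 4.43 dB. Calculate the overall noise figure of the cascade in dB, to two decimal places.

2.25 dB

Convert to linear (a loss of L dB is a gain of −L dB): F_i = 10^(NF_i/10), G_i = 10^(G_i,dB/10)
  Stage 1: F_1 = 10^(2.09/10) = 1.618, G_1 = 10^(13.3/10) = 21.38
  Stage 2: F_2 = 10^(3.53/10) = 2.254, G_2 = 10^(18.6/10) = 72.44
  Stage 3: F_3 = 10^(4.43/10) = 2.773, G_3 = 10^(−3.51/10) = 0.4457
Friis cascade:
  F = 1.618 + (2.254 − 1)/21.38 + (2.773 − 1)/1549 = 1.678
NF = 10 log₁₀(1.678) = 2.25 dB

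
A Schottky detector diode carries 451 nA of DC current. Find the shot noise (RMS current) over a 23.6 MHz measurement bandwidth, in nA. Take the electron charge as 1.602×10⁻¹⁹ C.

I_n = √(2qI·B)
2qI·B = 2 × 1.602×10⁻¹⁹ × 4.51×10⁻⁷ × 2.36×10⁷ = 3.41×10⁻¹⁸ A²
I_n = √(3.41×10⁻¹⁸) = 1.85×10⁻⁹ A = 1.85 nA

1.85 nA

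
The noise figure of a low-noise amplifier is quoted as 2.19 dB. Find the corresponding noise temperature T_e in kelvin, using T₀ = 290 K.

190 K

F = 10^(2.19/10) = 1.65577
T_e = (F − 1)·T₀ = (1.65577 − 1) × 290 = 190 K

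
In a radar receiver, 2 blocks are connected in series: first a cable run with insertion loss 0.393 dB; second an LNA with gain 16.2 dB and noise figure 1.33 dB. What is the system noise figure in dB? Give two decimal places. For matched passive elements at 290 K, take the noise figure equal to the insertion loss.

1.72 dB

Convert to linear (a loss of L dB is a gain of −L dB): F_i = 10^(NF_i/10), G_i = 10^(G_i,dB/10)
  Stage 1: F_1 = 10^(0.393/10) = 1.095, G_1 = 10^(−0.393/10) = 0.9135
  Stage 2: F_2 = 10^(1.33/10) = 1.358, G_2 = 10^(16.2/10) = 41.69
Friis cascade:
  F = 1.095 + (1.358 − 1)/0.9135 = 1.487
NF = 10 log₁₀(1.487) = 1.72 dB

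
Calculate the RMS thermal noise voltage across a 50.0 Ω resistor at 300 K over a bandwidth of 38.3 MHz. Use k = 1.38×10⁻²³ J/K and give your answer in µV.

V_n = √(4kTRB)
4kTRB = 4 × 1.38×10⁻²³ × 300 × 5.00×10¹ × 3.83×10⁷ = 3.17×10⁻¹¹ V²
V_n = √(3.17×10⁻¹¹) = 5.63×10⁻⁶ V = 5.63 µV

5.63 µV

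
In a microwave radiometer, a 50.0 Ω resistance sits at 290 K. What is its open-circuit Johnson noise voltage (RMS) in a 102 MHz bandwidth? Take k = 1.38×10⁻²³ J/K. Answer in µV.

9.04 µV

V_n = √(4kTRB)
4kTRB = 4 × 1.38×10⁻²³ × 290 × 5.00×10¹ × 1.02×10⁸ = 8.16×10⁻¹¹ V²
V_n = √(8.16×10⁻¹¹) = 9.04×10⁻⁶ V = 9.04 µV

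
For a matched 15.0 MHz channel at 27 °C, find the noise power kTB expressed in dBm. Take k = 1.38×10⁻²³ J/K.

−102.1 dBm

T = 27 °C + 273.15 = 300.15 K
P_n = kTB = 1.38×10⁻²³ × 300.15 × 1.50×10⁷ = 6.21×10⁻¹⁴ W
In dBm: 10 log₁₀(6.21×10⁻¹⁴ / 10⁻³) = −102.1 dBm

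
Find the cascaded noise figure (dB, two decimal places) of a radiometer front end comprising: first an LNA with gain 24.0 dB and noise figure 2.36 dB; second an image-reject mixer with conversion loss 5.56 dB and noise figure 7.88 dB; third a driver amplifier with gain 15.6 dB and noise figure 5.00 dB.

Convert to linear (a loss of L dB is a gain of −L dB): F_i = 10^(NF_i/10), G_i = 10^(G_i,dB/10)
  Stage 1: F_1 = 10^(2.36/10) = 1.722, G_1 = 10^(24.0/10) = 251.2
  Stage 2: F_2 = 10^(7.88/10) = 6.138, G_2 = 10^(−5.56/10) = 0.2780
  Stage 3: F_3 = 10^(5.00/10) = 3.162, G_3 = 10^(15.6/10) = 36.31
Friis cascade:
  F = 1.722 + (6.138 − 1)/251.2 + (3.162 − 1)/69.82 = 1.773
NF = 10 log₁₀(1.773) = 2.49 dB

2.49 dB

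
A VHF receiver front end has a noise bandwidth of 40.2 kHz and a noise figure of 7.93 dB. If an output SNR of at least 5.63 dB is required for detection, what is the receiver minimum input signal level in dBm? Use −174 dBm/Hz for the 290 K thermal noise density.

Sensitivity = −174 + 10 log₁₀(B) + NF + SNR_min
= −174 + 46.04 + 7.93 + 5.63
= −114.40 dBm → −114.4 dBm

−114.4 dBm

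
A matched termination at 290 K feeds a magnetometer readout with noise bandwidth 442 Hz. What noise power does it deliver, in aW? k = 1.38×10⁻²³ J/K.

1.77 aW

P_n = kTB = 1.38×10⁻²³ × 290 × 4.42×10² = 1.77×10⁻¹⁸ W = 1.77 aW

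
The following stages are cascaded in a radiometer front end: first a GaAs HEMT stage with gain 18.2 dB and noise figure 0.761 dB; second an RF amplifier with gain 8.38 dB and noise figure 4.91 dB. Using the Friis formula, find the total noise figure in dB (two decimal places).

Convert to linear (a loss of L dB is a gain of −L dB): F_i = 10^(NF_i/10), G_i = 10^(G_i,dB/10)
  Stage 1: F_1 = 10^(0.761/10) = 1.192, G_1 = 10^(18.2/10) = 66.07
  Stage 2: F_2 = 10^(4.91/10) = 3.097, G_2 = 10^(8.38/10) = 6.887
Friis cascade:
  F = 1.192 + (3.097 − 1)/66.07 = 1.223
NF = 10 log₁₀(1.223) = 0.88 dB

0.88 dB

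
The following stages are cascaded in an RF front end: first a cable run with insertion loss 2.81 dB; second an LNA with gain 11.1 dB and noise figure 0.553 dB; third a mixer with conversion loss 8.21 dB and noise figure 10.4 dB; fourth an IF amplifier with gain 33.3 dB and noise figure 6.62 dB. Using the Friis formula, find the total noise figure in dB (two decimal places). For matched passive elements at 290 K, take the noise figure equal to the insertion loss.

8.56 dB

Convert to linear (a loss of L dB is a gain of −L dB): F_i = 10^(NF_i/10), G_i = 10^(G_i,dB/10)
  Stage 1: F_1 = 10^(2.81/10) = 1.910, G_1 = 10^(−2.81/10) = 0.5236
  Stage 2: F_2 = 10^(0.553/10) = 1.136, G_2 = 10^(11.1/10) = 12.88
  Stage 3: F_3 = 10^(10.4/10) = 10.96, G_3 = 10^(−8.21/10) = 0.1510
  Stage 4: F_4 = 10^(6.62/10) = 4.592, G_4 = 10^(33.3/10) = 2138
Friis cascade:
  F = 1.910 + (1.136 − 1)/0.5236 + (10.96 − 1)/6.745 + (4.592 − 1)/1.019 = 7.173
NF = 10 log₁₀(7.173) = 8.56 dB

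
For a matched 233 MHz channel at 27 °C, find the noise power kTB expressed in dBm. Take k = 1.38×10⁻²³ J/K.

−90.2 dBm

T = 27 °C + 273.15 = 300.15 K
P_n = kTB = 1.38×10⁻²³ × 300.15 × 2.33×10⁸ = 9.65×10⁻¹³ W
In dBm: 10 log₁₀(9.65×10⁻¹³ / 10⁻³) = −90.2 dBm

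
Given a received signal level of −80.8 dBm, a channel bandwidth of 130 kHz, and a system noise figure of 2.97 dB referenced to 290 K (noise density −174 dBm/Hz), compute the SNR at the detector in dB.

Noise floor: N = −174 + 10 log₁₀(B) + NF
10 log₁₀(1.30×10⁵) = 51.14 dB
N = −174 + 51.14 + 2.97 = −119.89 dBm
SNR = P_sig − N = −80.8 − (−119.89) = 39.09 dB → 39.1 dB

39.1 dB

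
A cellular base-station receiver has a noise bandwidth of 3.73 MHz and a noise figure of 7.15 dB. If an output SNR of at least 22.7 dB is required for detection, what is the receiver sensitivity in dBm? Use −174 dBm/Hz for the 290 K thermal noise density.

Sensitivity = −174 + 10 log₁₀(B) + NF + SNR_min
= −174 + 65.72 + 7.15 + 22.7
= −78.43 dBm → −78.4 dBm

−78.4 dBm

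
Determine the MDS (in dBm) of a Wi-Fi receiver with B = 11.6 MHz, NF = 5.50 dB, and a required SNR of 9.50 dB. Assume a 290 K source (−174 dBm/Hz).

Sensitivity = −174 + 10 log₁₀(B) + NF + SNR_min
= −174 + 70.64 + 5.50 + 9.50
= −88.36 dBm → −88.4 dBm

−88.4 dBm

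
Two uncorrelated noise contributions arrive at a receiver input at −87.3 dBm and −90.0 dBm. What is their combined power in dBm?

−85.4 dBm

Convert to linear, add, convert back:
P₁ = 1.86×10⁻¹² W, P₂ = 1.00×10⁻¹² W
P_tot = 2.86×10⁻¹² W → 10 log₁₀(P_tot / 10⁻³) = −85.4 dBm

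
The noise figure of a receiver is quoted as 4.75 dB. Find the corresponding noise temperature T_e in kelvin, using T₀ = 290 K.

F = 10^(4.75/10) = 2.98538
T_e = (F − 1)·T₀ = (2.98538 − 1) × 290 = 576 K

576 K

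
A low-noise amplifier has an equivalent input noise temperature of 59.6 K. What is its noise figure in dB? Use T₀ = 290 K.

F = 1 + T_e/T₀ = 1 + 59.6/290 = 1.20552
NF = 10 log₁₀(1.20552) = 0.812 dB

0.812 dB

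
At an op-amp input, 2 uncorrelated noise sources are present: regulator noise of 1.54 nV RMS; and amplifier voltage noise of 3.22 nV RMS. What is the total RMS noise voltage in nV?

Uncorrelated sources add in power (mean-square): V_tot = √(ΣV_i²)
V_tot = √[(1.54×10⁻⁹)² + (3.22×10⁻⁹)²] = 3.57×10⁻⁹ V = 3.57 nV

3.57 nV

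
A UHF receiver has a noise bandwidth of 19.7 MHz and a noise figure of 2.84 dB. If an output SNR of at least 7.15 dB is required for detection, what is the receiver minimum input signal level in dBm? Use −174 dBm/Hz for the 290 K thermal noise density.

−91.1 dBm

Sensitivity = −174 + 10 log₁₀(B) + NF + SNR_min
= −174 + 72.94 + 2.84 + 7.15
= −91.07 dBm → −91.1 dBm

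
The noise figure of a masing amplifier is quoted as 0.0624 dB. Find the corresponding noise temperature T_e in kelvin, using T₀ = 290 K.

F = 10^(0.0624/10) = 1.01447
T_e = (F − 1)·T₀ = (1.01447 − 1) × 290 = 4.20 K

4.20 K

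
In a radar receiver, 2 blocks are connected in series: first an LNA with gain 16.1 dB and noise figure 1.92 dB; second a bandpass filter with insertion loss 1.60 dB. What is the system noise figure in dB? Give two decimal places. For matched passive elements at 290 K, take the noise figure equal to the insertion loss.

Convert to linear (a loss of L dB is a gain of −L dB): F_i = 10^(NF_i/10), G_i = 10^(G_i,dB/10)
  Stage 1: F_1 = 10^(1.92/10) = 1.556, G_1 = 10^(16.1/10) = 40.74
  Stage 2: F_2 = 10^(1.60/10) = 1.445, G_2 = 10^(−1.60/10) = 0.6918
Friis cascade:
  F = 1.556 + (1.445 − 1)/40.74 = 1.567
NF = 10 log₁₀(1.567) = 1.95 dB

1.95 dB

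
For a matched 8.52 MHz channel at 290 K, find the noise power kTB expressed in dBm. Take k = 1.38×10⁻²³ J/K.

−104.7 dBm

P_n = kTB = 1.38×10⁻²³ × 290 × 8.52×10⁶ = 3.41×10⁻¹⁴ W
In dBm: 10 log₁₀(3.41×10⁻¹⁴ / 10⁻³) = −104.7 dBm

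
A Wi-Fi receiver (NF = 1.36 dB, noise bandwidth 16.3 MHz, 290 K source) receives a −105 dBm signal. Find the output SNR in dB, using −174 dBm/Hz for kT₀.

−4.5 dB

Noise floor: N = −174 + 10 log₁₀(B) + NF
10 log₁₀(1.63×10⁷) = 72.12 dB
N = −174 + 72.12 + 1.36 = −100.52 dBm
SNR = P_sig − N = −105 − (−100.52) = −4.48 dB → −4.5 dB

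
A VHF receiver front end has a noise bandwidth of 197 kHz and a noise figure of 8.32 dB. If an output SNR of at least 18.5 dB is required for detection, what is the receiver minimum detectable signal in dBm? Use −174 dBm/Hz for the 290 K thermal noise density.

−94.2 dBm

Sensitivity = −174 + 10 log₁₀(B) + NF + SNR_min
= −174 + 52.94 + 8.32 + 18.5
= −94.24 dBm → −94.2 dBm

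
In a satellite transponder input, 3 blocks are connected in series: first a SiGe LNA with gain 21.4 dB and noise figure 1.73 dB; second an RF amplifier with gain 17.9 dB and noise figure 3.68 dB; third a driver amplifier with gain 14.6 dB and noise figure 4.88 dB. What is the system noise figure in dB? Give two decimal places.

Convert to linear (a loss of L dB is a gain of −L dB): F_i = 10^(NF_i/10), G_i = 10^(G_i,dB/10)
  Stage 1: F_1 = 10^(1.73/10) = 1.489, G_1 = 10^(21.4/10) = 138.0
  Stage 2: F_2 = 10^(3.68/10) = 2.333, G_2 = 10^(17.9/10) = 61.66
  Stage 3: F_3 = 10^(4.88/10) = 3.076, G_3 = 10^(14.6/10) = 28.84
Friis cascade:
  F = 1.489 + (2.333 − 1)/138.0 + (3.076 − 1)/8511 = 1.499
NF = 10 log₁₀(1.499) = 1.76 dB

1.76 dB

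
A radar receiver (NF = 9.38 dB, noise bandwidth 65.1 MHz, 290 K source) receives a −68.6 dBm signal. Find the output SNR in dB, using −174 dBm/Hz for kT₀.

17.9 dB

Noise floor: N = −174 + 10 log₁₀(B) + NF
10 log₁₀(6.51×10⁷) = 78.14 dB
N = −174 + 78.14 + 9.38 = −86.48 dBm
SNR = P_sig − N = −68.6 − (−86.48) = 17.88 dB → 17.9 dB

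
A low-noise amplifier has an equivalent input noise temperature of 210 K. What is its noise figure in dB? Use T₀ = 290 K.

2.37 dB

F = 1 + T_e/T₀ = 1 + 210/290 = 1.72414
NF = 10 log₁₀(1.72414) = 2.37 dB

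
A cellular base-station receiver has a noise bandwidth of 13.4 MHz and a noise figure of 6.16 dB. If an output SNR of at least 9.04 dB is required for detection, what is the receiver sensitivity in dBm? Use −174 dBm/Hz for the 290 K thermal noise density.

Sensitivity = −174 + 10 log₁₀(B) + NF + SNR_min
= −174 + 71.27 + 6.16 + 9.04
= −87.53 dBm → −87.5 dBm

−87.5 dBm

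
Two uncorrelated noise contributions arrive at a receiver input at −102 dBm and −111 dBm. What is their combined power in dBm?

−101.5 dBm

Convert to linear, add, convert back:
P₁ = 6.31×10⁻¹⁴ W, P₂ = 7.94×10⁻¹⁵ W
P_tot = 7.10×10⁻¹⁴ W → 10 log₁₀(P_tot / 10⁻³) = −101.5 dBm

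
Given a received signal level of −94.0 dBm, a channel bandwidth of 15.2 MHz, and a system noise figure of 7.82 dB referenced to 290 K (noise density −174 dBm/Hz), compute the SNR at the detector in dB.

Noise floor: N = −174 + 10 log₁₀(B) + NF
10 log₁₀(1.52×10⁷) = 71.82 dB
N = −174 + 71.82 + 7.82 = −94.36 dBm
SNR = P_sig − N = −94.0 − (−94.36) = 0.36 dB → 0.4 dB

0.4 dB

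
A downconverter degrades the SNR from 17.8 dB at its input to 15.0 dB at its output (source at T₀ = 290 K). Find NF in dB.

NF (dB) = SNR_in(dB) − SNR_out(dB) when the source is at T₀
NF = 17.8 − 15.0 = 2.8 dB

2.8 dB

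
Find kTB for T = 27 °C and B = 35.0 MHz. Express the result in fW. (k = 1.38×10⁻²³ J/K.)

145 fW

T = 27 °C + 273.15 = 300.15 K
P_n = kTB = 1.38×10⁻²³ × 300.15 × 3.50×10⁷ = 1.45×10⁻¹³ W = 145 fW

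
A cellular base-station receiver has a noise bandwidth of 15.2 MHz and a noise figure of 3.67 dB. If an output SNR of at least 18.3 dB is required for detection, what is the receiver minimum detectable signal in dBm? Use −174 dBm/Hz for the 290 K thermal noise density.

−80.2 dBm

Sensitivity = −174 + 10 log₁₀(B) + NF + SNR_min
= −174 + 71.82 + 3.67 + 18.3
= −80.21 dBm → −80.2 dBm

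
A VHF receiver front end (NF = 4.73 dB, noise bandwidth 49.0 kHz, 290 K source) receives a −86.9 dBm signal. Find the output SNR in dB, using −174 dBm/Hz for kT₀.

35.5 dB

Noise floor: N = −174 + 10 log₁₀(B) + NF
10 log₁₀(4.90×10⁴) = 46.9 dB
N = −174 + 46.9 + 4.73 = −122.37 dBm
SNR = P_sig − N = −86.9 − (−122.37) = 35.47 dB → 35.5 dB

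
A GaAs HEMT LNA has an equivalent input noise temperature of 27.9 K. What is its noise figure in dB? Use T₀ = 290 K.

0.399 dB

F = 1 + T_e/T₀ = 1 + 27.9/290 = 1.09621
NF = 10 log₁₀(1.09621) = 0.399 dB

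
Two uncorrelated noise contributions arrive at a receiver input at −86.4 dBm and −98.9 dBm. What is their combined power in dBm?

−86.2 dBm

Convert to linear, add, convert back:
P₁ = 2.29×10⁻¹² W, P₂ = 1.29×10⁻¹³ W
P_tot = 2.42×10⁻¹² W → 10 log₁₀(P_tot / 10⁻³) = −86.2 dBm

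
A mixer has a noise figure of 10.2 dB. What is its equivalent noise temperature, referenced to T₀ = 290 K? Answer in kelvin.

F = 10^(10.2/10) = 10.4713
T_e = (F − 1)·T₀ = (10.4713 − 1) × 290 = 2747 K

2747 K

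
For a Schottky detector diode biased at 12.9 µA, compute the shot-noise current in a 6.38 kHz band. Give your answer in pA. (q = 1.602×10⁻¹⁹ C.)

162 pA

I_n = √(2qI·B)
2qI·B = 2 × 1.602×10⁻¹⁹ × 1.29×10⁻⁵ × 6.38×10³ = 2.64×10⁻²⁰ A²
I_n = √(2.64×10⁻²⁰) = 1.62×10⁻¹⁰ A = 162 pA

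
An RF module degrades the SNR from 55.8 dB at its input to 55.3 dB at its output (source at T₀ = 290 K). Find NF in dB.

NF (dB) = SNR_in(dB) − SNR_out(dB) when the source is at T₀
NF = 55.8 − 55.3 = 0.5 dB

0.5 dB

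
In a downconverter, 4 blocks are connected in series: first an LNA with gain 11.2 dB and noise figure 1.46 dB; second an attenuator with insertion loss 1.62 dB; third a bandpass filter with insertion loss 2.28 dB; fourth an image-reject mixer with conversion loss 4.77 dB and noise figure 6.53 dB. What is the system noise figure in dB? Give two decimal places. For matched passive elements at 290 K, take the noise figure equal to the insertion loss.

3.35 dB

Convert to linear (a loss of L dB is a gain of −L dB): F_i = 10^(NF_i/10), G_i = 10^(G_i,dB/10)
  Stage 1: F_1 = 10^(1.46/10) = 1.400, G_1 = 10^(11.2/10) = 13.18
  Stage 2: F_2 = 10^(1.62/10) = 1.452, G_2 = 10^(−1.62/10) = 0.6887
  Stage 3: F_3 = 10^(2.28/10) = 1.690, G_3 = 10^(−2.28/10) = 0.5916
  Stage 4: F_4 = 10^(6.53/10) = 4.498, G_4 = 10^(−4.77/10) = 0.3334
Friis cascade:
  F = 1.400 + (1.452 − 1)/13.18 + (1.690 − 1)/9.078 + (4.498 − 1)/5.370 = 2.161
NF = 10 log₁₀(2.161) = 3.35 dB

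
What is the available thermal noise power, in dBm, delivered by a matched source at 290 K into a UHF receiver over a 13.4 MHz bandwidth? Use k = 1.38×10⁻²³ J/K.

−102.7 dBm

P_n = kTB = 1.38×10⁻²³ × 290 × 1.34×10⁷ = 5.36×10⁻¹⁴ W
In dBm: 10 log₁₀(5.36×10⁻¹⁴ / 10⁻³) = −102.7 dBm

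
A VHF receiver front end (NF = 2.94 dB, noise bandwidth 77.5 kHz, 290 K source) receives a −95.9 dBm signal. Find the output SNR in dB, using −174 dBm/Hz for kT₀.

Noise floor: N = −174 + 10 log₁₀(B) + NF
10 log₁₀(7.75×10⁴) = 48.89 dB
N = −174 + 48.89 + 2.94 = −122.17 dBm
SNR = P_sig − N = −95.9 − (−122.17) = 26.27 dB → 26.3 dB

26.3 dB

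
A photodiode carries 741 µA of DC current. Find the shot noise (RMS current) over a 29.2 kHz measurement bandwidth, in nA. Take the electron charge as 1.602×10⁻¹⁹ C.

I_n = √(2qI·B)
2qI·B = 2 × 1.602×10⁻¹⁹ × 7.41×10⁻⁴ × 2.92×10⁴ = 6.93×10⁻¹⁸ A²
I_n = √(6.93×10⁻¹⁸) = 2.63×10⁻⁹ A = 2.63 nA

2.63 nA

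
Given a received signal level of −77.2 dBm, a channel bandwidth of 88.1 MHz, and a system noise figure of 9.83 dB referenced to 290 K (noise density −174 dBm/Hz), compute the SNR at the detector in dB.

Noise floor: N = −174 + 10 log₁₀(B) + NF
10 log₁₀(8.81×10⁷) = 79.45 dB
N = −174 + 79.45 + 9.83 = −84.72 dBm
SNR = P_sig − N = −77.2 − (−84.72) = 7.52 dB → 7.5 dB

7.5 dB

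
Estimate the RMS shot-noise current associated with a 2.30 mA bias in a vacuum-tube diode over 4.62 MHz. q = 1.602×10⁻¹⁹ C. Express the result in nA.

I_n = √(2qI·B)
2qI·B = 2 × 1.602×10⁻¹⁹ × 2.30×10⁻³ × 4.62×10⁶ = 3.40×10⁻¹⁵ A²
I_n = √(3.40×10⁻¹⁵) = 5.83×10⁻⁸ A = 58.3 nA

58.3 nA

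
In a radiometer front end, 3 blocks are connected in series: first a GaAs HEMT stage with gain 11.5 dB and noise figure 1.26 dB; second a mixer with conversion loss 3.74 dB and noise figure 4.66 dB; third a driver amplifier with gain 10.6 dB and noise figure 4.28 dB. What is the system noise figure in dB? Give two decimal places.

Convert to linear (a loss of L dB is a gain of −L dB): F_i = 10^(NF_i/10), G_i = 10^(G_i,dB/10)
  Stage 1: F_1 = 10^(1.26/10) = 1.337, G_1 = 10^(11.5/10) = 14.13
  Stage 2: F_2 = 10^(4.66/10) = 2.924, G_2 = 10^(−3.74/10) = 0.4227
  Stage 3: F_3 = 10^(4.28/10) = 2.679, G_3 = 10^(10.6/10) = 11.48
Friis cascade:
  F = 1.337 + (2.924 − 1)/14.13 + (2.679 − 1)/5.970 = 1.754
NF = 10 log₁₀(1.754) = 2.44 dB

2.44 dB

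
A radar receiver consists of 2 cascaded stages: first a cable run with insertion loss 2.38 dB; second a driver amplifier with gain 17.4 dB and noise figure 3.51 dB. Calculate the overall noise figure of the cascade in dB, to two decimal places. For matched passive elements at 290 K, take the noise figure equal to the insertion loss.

5.89 dB

Convert to linear (a loss of L dB is a gain of −L dB): F_i = 10^(NF_i/10), G_i = 10^(G_i,dB/10)
  Stage 1: F_1 = 10^(2.38/10) = 1.730, G_1 = 10^(−2.38/10) = 0.5781
  Stage 2: F_2 = 10^(3.51/10) = 2.244, G_2 = 10^(17.4/10) = 54.95
Friis cascade:
  F = 1.730 + (2.244 − 1)/0.5781 = 3.882
NF = 10 log₁₀(3.882) = 5.89 dB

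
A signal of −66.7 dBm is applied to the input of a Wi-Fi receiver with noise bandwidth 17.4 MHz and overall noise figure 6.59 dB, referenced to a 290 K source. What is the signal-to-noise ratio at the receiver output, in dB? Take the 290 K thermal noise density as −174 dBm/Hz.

28.3 dB

Noise floor: N = −174 + 10 log₁₀(B) + NF
10 log₁₀(1.74×10⁷) = 72.41 dB
N = −174 + 72.41 + 6.59 = −95.00 dBm
SNR = P_sig − N = −66.7 − (−95.00) = 28.30 dB → 28.3 dB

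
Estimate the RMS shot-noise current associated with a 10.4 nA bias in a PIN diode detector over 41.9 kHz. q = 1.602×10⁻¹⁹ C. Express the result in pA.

I_n = √(2qI·B)
2qI·B = 2 × 1.602×10⁻¹⁹ × 1.04×10⁻⁸ × 4.19×10⁴ = 1.40×10⁻²² A²
I_n = √(1.40×10⁻²²) = 1.18×10⁻¹¹ A = 11.8 pA

11.8 pA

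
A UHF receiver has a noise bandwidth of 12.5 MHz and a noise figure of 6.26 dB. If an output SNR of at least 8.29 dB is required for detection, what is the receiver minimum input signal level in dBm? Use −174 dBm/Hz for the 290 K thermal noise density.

Sensitivity = −174 + 10 log₁₀(B) + NF + SNR_min
= −174 + 70.97 + 6.26 + 8.29
= −88.48 dBm → −88.5 dBm

−88.5 dBm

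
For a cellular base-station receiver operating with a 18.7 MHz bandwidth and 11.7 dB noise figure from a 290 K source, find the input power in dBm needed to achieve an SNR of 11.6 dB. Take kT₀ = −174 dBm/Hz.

−78.0 dBm

Sensitivity = −174 + 10 log₁₀(B) + NF + SNR_min
= −174 + 72.72 + 11.7 + 11.6
= −77.98 dBm → −78.0 dBm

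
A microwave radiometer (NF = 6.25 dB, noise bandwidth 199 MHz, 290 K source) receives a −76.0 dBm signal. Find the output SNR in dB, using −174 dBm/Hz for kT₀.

Noise floor: N = −174 + 10 log₁₀(B) + NF
10 log₁₀(1.99×10⁸) = 82.99 dB
N = −174 + 82.99 + 6.25 = −84.76 dBm
SNR = P_sig − N = −76.0 − (−84.76) = 8.76 dB → 8.8 dB

8.8 dB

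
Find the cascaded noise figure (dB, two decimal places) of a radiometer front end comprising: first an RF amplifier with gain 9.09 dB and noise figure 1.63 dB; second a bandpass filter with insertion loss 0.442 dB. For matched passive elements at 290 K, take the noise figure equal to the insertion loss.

1.67 dB

Convert to linear (a loss of L dB is a gain of −L dB): F_i = 10^(NF_i/10), G_i = 10^(G_i,dB/10)
  Stage 1: F_1 = 10^(1.63/10) = 1.455, G_1 = 10^(9.09/10) = 8.110
  Stage 2: F_2 = 10^(0.442/10) = 1.107, G_2 = 10^(−0.442/10) = 0.9032
Friis cascade:
  F = 1.455 + (1.107 − 1)/8.110 = 1.469
NF = 10 log₁₀(1.469) = 1.67 dB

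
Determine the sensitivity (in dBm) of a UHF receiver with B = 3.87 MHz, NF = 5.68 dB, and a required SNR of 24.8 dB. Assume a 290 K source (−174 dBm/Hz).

−77.6 dBm

Sensitivity = −174 + 10 log₁₀(B) + NF + SNR_min
= −174 + 65.88 + 5.68 + 24.8
= −77.64 dBm → −77.6 dBm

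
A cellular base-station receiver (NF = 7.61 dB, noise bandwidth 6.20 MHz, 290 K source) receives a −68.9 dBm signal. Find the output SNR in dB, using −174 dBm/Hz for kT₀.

29.6 dB

Noise floor: N = −174 + 10 log₁₀(B) + NF
10 log₁₀(6.20×10⁶) = 67.92 dB
N = −174 + 67.92 + 7.61 = −98.47 dBm
SNR = P_sig − N = −68.9 − (−98.47) = 29.57 dB → 29.6 dB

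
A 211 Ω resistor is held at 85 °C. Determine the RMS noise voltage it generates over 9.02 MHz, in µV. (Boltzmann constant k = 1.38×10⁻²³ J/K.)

T = 85 °C + 273.15 = 358.15 K
V_n = √(4kTRB)
4kTRB = 4 × 1.38×10⁻²³ × 358.15 × 2.11×10² × 9.02×10⁶ = 3.76×10⁻¹¹ V²
V_n = √(3.76×10⁻¹¹) = 6.13×10⁻⁶ V = 6.13 µV

6.13 µV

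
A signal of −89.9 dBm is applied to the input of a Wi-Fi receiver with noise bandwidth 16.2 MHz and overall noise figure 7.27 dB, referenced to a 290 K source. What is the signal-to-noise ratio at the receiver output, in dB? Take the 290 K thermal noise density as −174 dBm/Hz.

Noise floor: N = −174 + 10 log₁₀(B) + NF
10 log₁₀(1.62×10⁷) = 72.1 dB
N = −174 + 72.1 + 7.27 = −94.63 dBm
SNR = P_sig − N = −89.9 − (−94.63) = 4.73 dB → 4.7 dB

4.7 dB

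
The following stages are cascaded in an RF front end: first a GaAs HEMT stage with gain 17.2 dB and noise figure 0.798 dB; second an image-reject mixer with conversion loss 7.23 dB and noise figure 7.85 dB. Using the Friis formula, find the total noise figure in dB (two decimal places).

Convert to linear (a loss of L dB is a gain of −L dB): F_i = 10^(NF_i/10), G_i = 10^(G_i,dB/10)
  Stage 1: F_1 = 10^(0.798/10) = 1.202, G_1 = 10^(17.2/10) = 52.48
  Stage 2: F_2 = 10^(7.85/10) = 6.095, G_2 = 10^(−7.23/10) = 0.1892
Friis cascade:
  F = 1.202 + (6.095 − 1)/52.48 = 1.299
NF = 10 log₁₀(1.299) = 1.14 dB

1.14 dB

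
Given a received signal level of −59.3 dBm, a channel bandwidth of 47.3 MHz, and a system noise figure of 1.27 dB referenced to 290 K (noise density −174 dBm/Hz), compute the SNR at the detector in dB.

Noise floor: N = −174 + 10 log₁₀(B) + NF
10 log₁₀(4.73×10⁷) = 76.75 dB
N = −174 + 76.75 + 1.27 = −95.98 dBm
SNR = P_sig − N = −59.3 − (−95.98) = 36.68 dB → 36.7 dB

36.7 dB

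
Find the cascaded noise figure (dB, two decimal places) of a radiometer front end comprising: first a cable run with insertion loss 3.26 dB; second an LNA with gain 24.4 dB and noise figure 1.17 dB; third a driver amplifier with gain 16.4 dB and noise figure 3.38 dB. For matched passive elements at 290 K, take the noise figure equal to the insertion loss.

4.44 dB

Convert to linear (a loss of L dB is a gain of −L dB): F_i = 10^(NF_i/10), G_i = 10^(G_i,dB/10)
  Stage 1: F_1 = 10^(3.26/10) = 2.118, G_1 = 10^(−3.26/10) = 0.4721
  Stage 2: F_2 = 10^(1.17/10) = 1.309, G_2 = 10^(24.4/10) = 275.4
  Stage 3: F_3 = 10^(3.38/10) = 2.178, G_3 = 10^(16.4/10) = 43.65
Friis cascade:
  F = 2.118 + (1.309 − 1)/0.4721 + (2.178 − 1)/130.0 = 2.782
NF = 10 log₁₀(2.782) = 4.44 dB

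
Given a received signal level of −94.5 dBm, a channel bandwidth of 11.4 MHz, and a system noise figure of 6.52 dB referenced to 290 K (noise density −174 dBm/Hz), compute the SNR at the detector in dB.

Noise floor: N = −174 + 10 log₁₀(B) + NF
10 log₁₀(1.14×10⁷) = 70.57 dB
N = −174 + 70.57 + 6.52 = −96.91 dBm
SNR = P_sig − N = −94.5 − (−96.91) = 2.41 dB → 2.4 dB

2.4 dB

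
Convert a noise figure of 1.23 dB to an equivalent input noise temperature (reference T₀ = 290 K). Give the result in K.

F = 10^(1.23/10) = 1.32739
T_e = (F − 1)·T₀ = (1.32739 − 1) × 290 = 94.9 K

94.9 K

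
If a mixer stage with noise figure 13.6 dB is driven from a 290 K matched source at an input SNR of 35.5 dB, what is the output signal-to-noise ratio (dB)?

21.9 dB

By definition F = SNR_in/SNR_out, so in dB: SNR_out = SNR_in − NF
SNR_out = 35.5 − 13.6 = 21.9 dB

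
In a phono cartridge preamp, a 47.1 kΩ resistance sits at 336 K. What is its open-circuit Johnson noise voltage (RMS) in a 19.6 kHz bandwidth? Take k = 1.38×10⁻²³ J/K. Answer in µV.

V_n = √(4kTRB)
4kTRB = 4 × 1.38×10⁻²³ × 336 × 4.71×10⁴ × 1.96×10⁴ = 1.71×10⁻¹¹ V²
V_n = √(1.71×10⁻¹¹) = 4.14×10⁻⁶ V = 4.14 µV

4.14 µV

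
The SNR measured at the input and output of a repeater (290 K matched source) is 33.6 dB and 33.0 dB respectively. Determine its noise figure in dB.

0.6 dB

NF (dB) = SNR_in(dB) − SNR_out(dB) when the source is at T₀
NF = 33.6 − 33.0 = 0.6 dB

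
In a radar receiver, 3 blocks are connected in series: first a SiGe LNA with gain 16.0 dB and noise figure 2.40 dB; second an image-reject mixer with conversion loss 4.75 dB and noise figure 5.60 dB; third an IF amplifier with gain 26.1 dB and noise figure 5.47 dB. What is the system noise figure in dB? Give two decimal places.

Convert to linear (a loss of L dB is a gain of −L dB): F_i = 10^(NF_i/10), G_i = 10^(G_i,dB/10)
  Stage 1: F_1 = 10^(2.40/10) = 1.738, G_1 = 10^(16.0/10) = 39.81
  Stage 2: F_2 = 10^(5.60/10) = 3.631, G_2 = 10^(−4.75/10) = 0.3350
  Stage 3: F_3 = 10^(5.47/10) = 3.524, G_3 = 10^(26.1/10) = 407.4
Friis cascade:
  F = 1.738 + (3.631 − 1)/39.81 + (3.524 − 1)/13.34 = 1.993
NF = 10 log₁₀(1.993) = 3.00 dB

3.00 dB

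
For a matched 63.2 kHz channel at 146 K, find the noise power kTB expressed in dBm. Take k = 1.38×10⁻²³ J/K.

−129.0 dBm

P_n = kTB = 1.38×10⁻²³ × 146 × 6.32×10⁴ = 1.27×10⁻¹⁶ W
In dBm: 10 log₁₀(1.27×10⁻¹⁶ / 10⁻³) = −129.0 dBm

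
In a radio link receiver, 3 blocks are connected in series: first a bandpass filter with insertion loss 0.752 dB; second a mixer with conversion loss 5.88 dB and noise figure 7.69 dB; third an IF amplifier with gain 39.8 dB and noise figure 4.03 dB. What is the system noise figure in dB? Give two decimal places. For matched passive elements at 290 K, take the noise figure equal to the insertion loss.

11.47 dB

Convert to linear (a loss of L dB is a gain of −L dB): F_i = 10^(NF_i/10), G_i = 10^(G_i,dB/10)
  Stage 1: F_1 = 10^(0.752/10) = 1.189, G_1 = 10^(−0.752/10) = 0.8410
  Stage 2: F_2 = 10^(7.69/10) = 5.875, G_2 = 10^(−5.88/10) = 0.2582
  Stage 3: F_3 = 10^(4.03/10) = 2.529, G_3 = 10^(39.8/10) = 9550
Friis cascade:
  F = 1.189 + (5.875 − 1)/0.8410 + (2.529 − 1)/0.2172 = 14.03
NF = 10 log₁₀(14.03) = 11.47 dB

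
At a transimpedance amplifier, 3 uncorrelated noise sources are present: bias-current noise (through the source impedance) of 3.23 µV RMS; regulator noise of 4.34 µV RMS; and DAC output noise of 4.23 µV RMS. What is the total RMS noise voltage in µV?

6.87 µV

Uncorrelated sources add in power (mean-square): V_tot = √(ΣV_i²)
V_tot = √[(3.23×10⁻⁶)² + (4.34×10⁻⁶)² + (4.23×10⁻⁶)²] = 6.87×10⁻⁶ V = 6.87 µV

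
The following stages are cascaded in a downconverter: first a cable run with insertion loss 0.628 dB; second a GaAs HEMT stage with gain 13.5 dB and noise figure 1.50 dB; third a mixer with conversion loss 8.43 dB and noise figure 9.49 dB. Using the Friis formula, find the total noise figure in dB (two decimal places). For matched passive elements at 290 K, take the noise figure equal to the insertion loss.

Convert to linear (a loss of L dB is a gain of −L dB): F_i = 10^(NF_i/10), G_i = 10^(G_i,dB/10)
  Stage 1: F_1 = 10^(0.628/10) = 1.156, G_1 = 10^(−0.628/10) = 0.8654
  Stage 2: F_2 = 10^(1.50/10) = 1.413, G_2 = 10^(13.5/10) = 22.39
  Stage 3: F_3 = 10^(9.49/10) = 8.892, G_3 = 10^(−8.43/10) = 0.1435
Friis cascade:
  F = 1.156 + (1.413 − 1)/0.8654 + (8.892 − 1)/19.37 = 2.040
NF = 10 log₁₀(2.040) = 3.10 dB

3.10 dB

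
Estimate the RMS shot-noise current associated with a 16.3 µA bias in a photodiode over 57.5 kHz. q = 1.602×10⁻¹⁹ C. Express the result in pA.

I_n = √(2qI·B)
2qI·B = 2 × 1.602×10⁻¹⁹ × 1.63×10⁻⁵ × 5.75×10⁴ = 3.00×10⁻¹⁹ A²
I_n = √(3.00×10⁻¹⁹) = 5.48×10⁻¹⁰ A = 548 pA

548 pA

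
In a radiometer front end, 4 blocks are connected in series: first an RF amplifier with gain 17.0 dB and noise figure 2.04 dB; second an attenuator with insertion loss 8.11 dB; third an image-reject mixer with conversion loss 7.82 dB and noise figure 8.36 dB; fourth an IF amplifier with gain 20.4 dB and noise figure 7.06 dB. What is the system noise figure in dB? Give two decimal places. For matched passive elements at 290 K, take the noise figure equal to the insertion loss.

Convert to linear (a loss of L dB is a gain of −L dB): F_i = 10^(NF_i/10), G_i = 10^(G_i,dB/10)
  Stage 1: F_1 = 10^(2.04/10) = 1.600, G_1 = 10^(17.0/10) = 50.12
  Stage 2: F_2 = 10^(8.11/10) = 6.471, G_2 = 10^(−8.11/10) = 0.1545
  Stage 3: F_3 = 10^(8.36/10) = 6.855, G_3 = 10^(−7.82/10) = 0.1652
  Stage 4: F_4 = 10^(7.06/10) = 5.082, G_4 = 10^(20.4/10) = 109.6
Friis cascade:
  F = 1.600 + (6.471 − 1)/50.12 + (6.855 − 1)/7.745 + (5.082 − 1)/1.279 = 5.655
NF = 10 log₁₀(5.655) = 7.52 dB

7.52 dB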